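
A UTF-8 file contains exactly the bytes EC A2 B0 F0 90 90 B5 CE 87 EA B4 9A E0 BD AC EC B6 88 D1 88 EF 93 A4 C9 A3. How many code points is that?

Byte at offset 0: 0xEC = 11101100 → 3-byte char (#1). Advance 3.
Byte at offset 3: 0xF0 = 11110000 → 4-byte char (#2). Advance 4.
Byte at offset 7: 0xCE = 11001110 → 2-byte char (#3). Advance 2.
Byte at offset 9: 0xEA = 11101010 → 3-byte char (#4). Advance 3.
Byte at offset 12: 0xE0 = 11100000 → 3-byte char (#5). Advance 3.
Byte at offset 15: 0xEC = 11101100 → 3-byte char (#6). Advance 3.
Byte at offset 18: 0xD1 = 11010001 → 2-byte char (#7). Advance 2.
Byte at offset 20: 0xEF = 11101111 → 3-byte char (#8). Advance 3.
Byte at offset 23: 0xC9 = 11001001 → 2-byte char (#9). Advance 2.
Reached end at offset 25 after 9 code points.

9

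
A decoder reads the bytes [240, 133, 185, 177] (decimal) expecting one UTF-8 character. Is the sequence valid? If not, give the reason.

Leading byte 0xF0 = 11110000 → 4-byte form.
Continuation bytes all match 10xxxxxx. Payload decodes to 0x5E71.
But 0x5E71 < 0x10000, the minimum for a 4-byte sequence — this is an overlong encoding.

invalid (overlong encoding)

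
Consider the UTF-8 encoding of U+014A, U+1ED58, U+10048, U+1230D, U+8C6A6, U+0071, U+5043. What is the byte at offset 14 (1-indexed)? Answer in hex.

1-indexed offset 14 is 0-indexed offset 13.
U+014A → 2-byte form C5 8A at offsets 0–1.
U+1ED58 → 4-byte form F0 9E B5 98 at offsets 2–5.
U+10048 → 4-byte form F0 90 81 88 at offsets 6–9.
U+1230D → 4-byte form F0 92 8C 8D at offsets 10–13.
Offset 13 falls in char 4's range; it's byte 4 of F0 92 8C 8D = 0x8D.

0x8D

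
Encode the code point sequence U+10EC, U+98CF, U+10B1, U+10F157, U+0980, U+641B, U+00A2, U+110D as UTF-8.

U+10EC: 3-byte form → E1 83 AC.
U+98CF: 3-byte form → E9 A3 8F.
U+10B1: 3-byte form → E1 82 B1.
U+10F157: 4-byte form → F4 8F 85 97.
U+0980: 3-byte form → E0 A6 80.
U+641B: 3-byte form → E6 90 9B.
U+00A2: 2-byte form → C2 A2.
U+110D: 3-byte form → E1 84 8D.
Concatenated (24 bytes): E1 83 AC E9 A3 8F E1 82 B1 F4 8F 85 97 E0 A6 80 E6 90 9B C2 A2 E1 84 8D.

E1 83 AC E9 A3 8F E1 82 B1 F4 8F 85 97 E0 A6 80 E6 90 9B C2 A2 E1 84 8D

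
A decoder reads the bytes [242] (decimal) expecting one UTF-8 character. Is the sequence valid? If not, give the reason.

Leading byte 0xF2 = 11110010 → 4-byte form, but only 1 byte is present.

invalid (sequence truncated)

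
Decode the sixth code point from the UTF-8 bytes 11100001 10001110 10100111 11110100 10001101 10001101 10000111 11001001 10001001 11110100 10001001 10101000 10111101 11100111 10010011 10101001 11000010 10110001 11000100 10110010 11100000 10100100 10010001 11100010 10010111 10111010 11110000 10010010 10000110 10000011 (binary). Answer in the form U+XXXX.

Offset 0: leading byte 0xE1 = 11100001 → 3-byte char #1 = E1 8E A7.
Offset 3: leading byte 0xF4 = 11110100 → 4-byte char #2 = F4 8D 8D 87.
Offset 7: leading byte 0xC9 = 11001001 → 2-byte char #3 = C9 89.
Offset 9: leading byte 0xF4 = 11110100 → 4-byte char #4 = F4 89 A8 BD.
Offset 13: leading byte 0xE7 = 11100111 → 3-byte char #5 = E7 93 A9.
Offset 16: leading byte 0xC2 = 11000010 → 2-byte char #6 = C2 B1.
Leading byte 0xC2 = 11000010 matches 110xxxxx → 2-byte sequence.
Byte 1: 0xC2 = 11000010, payload 00010 (5 bits).
Byte 2: 0xB1 = 10110001 (10xxxxxx ✓), payload 110001.
Concatenate: 00010110001 = 0xB1 (11 bits → U+00B1).

U+00B1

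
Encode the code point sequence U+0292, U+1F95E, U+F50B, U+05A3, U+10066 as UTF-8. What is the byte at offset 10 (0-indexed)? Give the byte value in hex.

0xA3

U+0292 → 2-byte form CA 92 at offsets 0–1.
U+1F95E → 4-byte form F0 9F A5 9E at offsets 2–5.
U+F50B → 3-byte form EF 94 8B at offsets 6–8.
U+05A3 → 2-byte form D6 A3 at offsets 9–10.
Offset 10 falls in char 4's range; it's byte 2 of D6 A3 = 0xA3.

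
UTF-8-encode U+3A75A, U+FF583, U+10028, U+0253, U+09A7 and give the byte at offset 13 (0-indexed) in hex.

0x93

U+3A75A → 4-byte form F0 BA 9D 9A at offsets 0–3.
U+FF583 → 4-byte form F3 BF 96 83 at offsets 4–7.
U+10028 → 4-byte form F0 90 80 A8 at offsets 8–11.
U+0253 → 2-byte form C9 93 at offsets 12–13.
Offset 13 falls in char 4's range; it's byte 2 of C9 93 = 0x93.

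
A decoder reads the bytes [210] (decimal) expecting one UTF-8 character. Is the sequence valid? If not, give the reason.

invalid (sequence truncated)

Leading byte 0xD2 = 11010010 → 2-byte form, but only 1 byte is present.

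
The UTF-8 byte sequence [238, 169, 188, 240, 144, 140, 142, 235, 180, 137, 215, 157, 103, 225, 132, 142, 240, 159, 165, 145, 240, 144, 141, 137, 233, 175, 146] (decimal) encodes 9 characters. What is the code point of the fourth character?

Offset 0: leading byte 0xEE = 11101110 → 3-byte char #1 = EE A9 BC.
Offset 3: leading byte 0xF0 = 11110000 → 4-byte char #2 = F0 90 8C 8E.
Offset 7: leading byte 0xEB = 11101011 → 3-byte char #3 = EB B4 89.
Offset 10: leading byte 0xD7 = 11010111 → 2-byte char #4 = D7 9D.
Leading byte 0xD7 = 11010111 matches 110xxxxx → 2-byte sequence.
Byte 1: 0xD7 = 11010111, payload 10111 (5 bits).
Byte 2: 0x9D = 10011101 (10xxxxxx ✓), payload 011101.
Concatenate: 10111011101 = 0x5DD (11 bits → U+05DD).

U+05DD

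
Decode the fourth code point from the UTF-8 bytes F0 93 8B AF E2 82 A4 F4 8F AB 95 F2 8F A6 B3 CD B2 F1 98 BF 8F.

Offset 0: leading byte 0xF0 = 11110000 → 4-byte char #1 = F0 93 8B AF.
Offset 4: leading byte 0xE2 = 11100010 → 3-byte char #2 = E2 82 A4.
Offset 7: leading byte 0xF4 = 11110100 → 4-byte char #3 = F4 8F AB 95.
Offset 11: leading byte 0xF2 = 11110010 → 4-byte char #4 = F2 8F A6 B3.
Leading byte 0xF2 = 11110010 matches 11110xxx → 4-byte sequence.
Byte 1: 0xF2 = 11110010, payload 010 (3 bits).
Byte 2: 0x8F = 10001111 (10xxxxxx ✓), payload 001111.
Byte 3: 0xA6 = 10100110 (10xxxxxx ✓), payload 100110.
Byte 4: 0xB3 = 10110011 (10xxxxxx ✓), payload 110011.
Concatenate: 010001111100110110011 = 0x8F9B3 (21 bits → U+8F9B3).

U+8F9B3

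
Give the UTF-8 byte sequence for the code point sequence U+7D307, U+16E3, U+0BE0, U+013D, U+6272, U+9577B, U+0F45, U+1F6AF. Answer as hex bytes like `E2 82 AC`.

U+7D307: 4-byte form → F1 BD 8C 87.
U+16E3: 3-byte form → E1 9B A3.
U+0BE0: 3-byte form → E0 AF A0.
U+013D: 2-byte form → C4 BD.
U+6272: 3-byte form → E6 89 B2.
U+9577B: 4-byte form → F2 95 9D BB.
U+0F45: 3-byte form → E0 BD 85.
U+1F6AF: 4-byte form → F0 9F 9A AF.
Concatenated (26 bytes): F1 BD 8C 87 E1 9B A3 E0 AF A0 C4 BD E6 89 B2 F2 95 9D BB E0 BD 85 F0 9F 9A AF.

F1 BD 8C 87 E1 9B A3 E0 AF A0 C4 BD E6 89 B2 F2 95 9D BB E0 BD 85 F0 9F 9A AF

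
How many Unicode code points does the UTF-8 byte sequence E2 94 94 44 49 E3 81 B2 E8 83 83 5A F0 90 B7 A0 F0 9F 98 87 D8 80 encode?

Byte at offset 0: 0xE2 = 11100010 → 3-byte char (#1). Advance 3.
Byte at offset 3: 0x44 = 01000100 → 1-byte char (#2). Advance 1.
Byte at offset 4: 0x49 = 01001001 → 1-byte char (#3). Advance 1.
Byte at offset 5: 0xE3 = 11100011 → 3-byte char (#4). Advance 3.
Byte at offset 8: 0xE8 = 11101000 → 3-byte char (#5). Advance 3.
Byte at offset 11: 0x5A = 01011010 → 1-byte char (#6). Advance 1.
Byte at offset 12: 0xF0 = 11110000 → 4-byte char (#7). Advance 4.
Byte at offset 16: 0xF0 = 11110000 → 4-byte char (#8). Advance 4.
Byte at offset 20: 0xD8 = 11011000 → 2-byte char (#9). Advance 2.
Reached end at offset 22 after 9 code points.

9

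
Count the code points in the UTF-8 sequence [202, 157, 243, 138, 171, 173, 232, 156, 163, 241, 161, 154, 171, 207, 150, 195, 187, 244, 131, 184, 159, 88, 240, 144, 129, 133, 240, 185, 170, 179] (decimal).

Byte at offset 0: 0xCA = 11001010 → 2-byte char (#1). Advance 2.
Byte at offset 2: 0xF3 = 11110011 → 4-byte char (#2). Advance 4.
Byte at offset 6: 0xE8 = 11101000 → 3-byte char (#3). Advance 3.
Byte at offset 9: 0xF1 = 11110001 → 4-byte char (#4). Advance 4.
Byte at offset 13: 0xCF = 11001111 → 2-byte char (#5). Advance 2.
Byte at offset 15: 0xC3 = 11000011 → 2-byte char (#6). Advance 2.
Byte at offset 17: 0xF4 = 11110100 → 4-byte char (#7). Advance 4.
Byte at offset 21: 0x58 = 01011000 → 1-byte char (#8). Advance 1.
Byte at offset 22: 0xF0 = 11110000 → 4-byte char (#9). Advance 4.
Byte at offset 26: 0xF0 = 11110000 → 4-byte char (#10). Advance 4.
Reached end at offset 30 after 10 code points.

10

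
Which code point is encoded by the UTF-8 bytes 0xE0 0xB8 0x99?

Leading byte 0xE0 = 11100000 matches 1110xxxx → 3-byte sequence.
Byte 1: 0xE0 = 11100000, payload 0000 (4 bits).
Byte 2: 0xB8 = 10111000 (10xxxxxx ✓), payload 111000.
Byte 3: 0x99 = 10011001 (10xxxxxx ✓), payload 011001.
Concatenate: 0000111000011001 = 0xE19 (16 bits → U+0E19).

U+0E19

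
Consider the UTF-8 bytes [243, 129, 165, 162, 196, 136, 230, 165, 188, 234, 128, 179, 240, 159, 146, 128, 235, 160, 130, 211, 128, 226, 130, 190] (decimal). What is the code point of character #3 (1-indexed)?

U+697C

Offset 0: leading byte 0xF3 = 11110011 → 4-byte char #1 = F3 81 A5 A2.
Offset 4: leading byte 0xC4 = 11000100 → 2-byte char #2 = C4 88.
Offset 6: leading byte 0xE6 = 11100110 → 3-byte char #3 = E6 A5 BC.
Leading byte 0xE6 = 11100110 matches 1110xxxx → 3-byte sequence.
Byte 1: 0xE6 = 11100110, payload 0110 (4 bits).
Byte 2: 0xA5 = 10100101 (10xxxxxx ✓), payload 100101.
Byte 3: 0xBC = 10111100 (10xxxxxx ✓), payload 111100.
Concatenate: 0110100101111100 = 0x697C (16 bits → U+697C).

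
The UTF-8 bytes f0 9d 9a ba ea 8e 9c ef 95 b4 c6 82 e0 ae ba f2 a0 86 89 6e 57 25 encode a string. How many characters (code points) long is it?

9

Byte at offset 0: 0xF0 = 11110000 → 4-byte char (#1). Advance 4.
Byte at offset 4: 0xEA = 11101010 → 3-byte char (#2). Advance 3.
Byte at offset 7: 0xEF = 11101111 → 3-byte char (#3). Advance 3.
Byte at offset 10: 0xC6 = 11000110 → 2-byte char (#4). Advance 2.
Byte at offset 12: 0xE0 = 11100000 → 3-byte char (#5). Advance 3.
Byte at offset 15: 0xF2 = 11110010 → 4-byte char (#6). Advance 4.
Byte at offset 19: 0x6E = 01101110 → 1-byte char (#7). Advance 1.
Byte at offset 20: 0x57 = 01010111 → 1-byte char (#8). Advance 1.
Byte at offset 21: 0x25 = 00100101 → 1-byte char (#9). Advance 1.
Reached end at offset 22 after 9 code points.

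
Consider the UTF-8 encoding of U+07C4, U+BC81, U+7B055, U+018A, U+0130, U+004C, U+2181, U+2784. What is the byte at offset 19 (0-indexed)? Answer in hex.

0x84

U+07C4 → 2-byte form DF 84 at offsets 0–1.
U+BC81 → 3-byte form EB B2 81 at offsets 2–4.
U+7B055 → 4-byte form F1 BB 81 95 at offsets 5–8.
U+018A → 2-byte form C6 8A at offsets 9–10.
U+0130 → 2-byte form C4 B0 at offsets 11–12.
U+004C → 1-byte form 4C at offsets 13–13.
U+2181 → 3-byte form E2 86 81 at offsets 14–16.
U+2784 → 3-byte form E2 9E 84 at offsets 17–19.
Offset 19 falls in char 8's range; it's byte 3 of E2 9E 84 = 0x84.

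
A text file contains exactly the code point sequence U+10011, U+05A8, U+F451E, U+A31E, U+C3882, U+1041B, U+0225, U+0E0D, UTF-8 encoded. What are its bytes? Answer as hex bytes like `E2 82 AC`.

F0 90 80 91 D6 A8 F3 B4 94 9E EA 8C 9E F3 83 A2 82 F0 90 90 9B C8 A5 E0 B8 8D

U+10011: 4-byte form → F0 90 80 91.
U+05A8: 2-byte form → D6 A8.
U+F451E: 4-byte form → F3 B4 94 9E.
U+A31E: 3-byte form → EA 8C 9E.
U+C3882: 4-byte form → F3 83 A2 82.
U+1041B: 4-byte form → F0 90 90 9B.
U+0225: 2-byte form → C8 A5.
U+0E0D: 3-byte form → E0 B8 8D.
Concatenated (26 bytes): F0 90 80 91 D6 A8 F3 B4 94 9E EA 8C 9E F3 83 A2 82 F0 90 90 9B C8 A5 E0 B8 8D.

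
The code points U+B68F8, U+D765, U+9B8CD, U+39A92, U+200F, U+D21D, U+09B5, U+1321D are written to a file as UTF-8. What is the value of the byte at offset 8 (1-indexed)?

0xF2

1-indexed offset 8 is 0-indexed offset 7.
U+B68F8 → 4-byte form F2 B6 A3 B8 at offsets 0–3.
U+D765 → 3-byte form ED 9D A5 at offsets 4–6.
U+9B8CD → 4-byte form F2 9B A3 8D at offsets 7–10.
Offset 7 falls in char 3's range; it's byte 1 of F2 9B A3 8D = 0xF2.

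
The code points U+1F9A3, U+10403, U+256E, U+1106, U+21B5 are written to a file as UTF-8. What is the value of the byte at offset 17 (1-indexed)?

0xB5

1-indexed offset 17 is 0-indexed offset 16.
U+1F9A3 → 4-byte form F0 9F A6 A3 at offsets 0–3.
U+10403 → 4-byte form F0 90 90 83 at offsets 4–7.
U+256E → 3-byte form E2 95 AE at offsets 8–10.
U+1106 → 3-byte form E1 84 86 at offsets 11–13.
U+21B5 → 3-byte form E2 86 B5 at offsets 14–16.
Offset 16 falls in char 5's range; it's byte 3 of E2 86 B5 = 0xB5.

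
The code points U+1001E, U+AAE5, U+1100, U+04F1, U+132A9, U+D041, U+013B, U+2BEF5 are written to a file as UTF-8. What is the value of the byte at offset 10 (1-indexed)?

0x80

1-indexed offset 10 is 0-indexed offset 9.
U+1001E → 4-byte form F0 90 80 9E at offsets 0–3.
U+AAE5 → 3-byte form EA AB A5 at offsets 4–6.
U+1100 → 3-byte form E1 84 80 at offsets 7–9.
Offset 9 falls in char 3's range; it's byte 3 of E1 84 80 = 0x80.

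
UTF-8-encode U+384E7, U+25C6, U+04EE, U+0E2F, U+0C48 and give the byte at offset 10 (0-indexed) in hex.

0xB8

U+384E7 → 4-byte form F0 B8 93 A7 at offsets 0–3.
U+25C6 → 3-byte form E2 97 86 at offsets 4–6.
U+04EE → 2-byte form D3 AE at offsets 7–8.
U+0E2F → 3-byte form E0 B8 AF at offsets 9–11.
Offset 10 falls in char 4's range; it's byte 2 of E0 B8 AF = 0xB8.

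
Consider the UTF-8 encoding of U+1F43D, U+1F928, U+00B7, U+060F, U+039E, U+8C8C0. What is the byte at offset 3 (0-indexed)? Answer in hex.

U+1F43D → 4-byte form F0 9F 90 BD at offsets 0–3.
Offset 3 falls in char 1's range; it's byte 4 of F0 9F 90 BD = 0xBD.

0xBD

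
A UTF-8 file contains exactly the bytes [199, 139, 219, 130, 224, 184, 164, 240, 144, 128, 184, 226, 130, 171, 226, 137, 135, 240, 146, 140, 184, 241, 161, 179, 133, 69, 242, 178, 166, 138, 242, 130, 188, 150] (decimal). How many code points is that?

Byte at offset 0: 0xC7 = 11000111 → 2-byte char (#1). Advance 2.
Byte at offset 2: 0xDB = 11011011 → 2-byte char (#2). Advance 2.
Byte at offset 4: 0xE0 = 11100000 → 3-byte char (#3). Advance 3.
Byte at offset 7: 0xF0 = 11110000 → 4-byte char (#4). Advance 4.
Byte at offset 11: 0xE2 = 11100010 → 3-byte char (#5). Advance 3.
Byte at offset 14: 0xE2 = 11100010 → 3-byte char (#6). Advance 3.
Byte at offset 17: 0xF0 = 11110000 → 4-byte char (#7). Advance 4.
Byte at offset 21: 0xF1 = 11110001 → 4-byte char (#8). Advance 4.
Byte at offset 25: 0x45 = 01000101 → 1-byte char (#9). Advance 1.
Byte at offset 26: 0xF2 = 11110010 → 4-byte char (#10). Advance 4.
Byte at offset 30: 0xF2 = 11110010 → 4-byte char (#11). Advance 4.
Reached end at offset 34 after 11 code points.

11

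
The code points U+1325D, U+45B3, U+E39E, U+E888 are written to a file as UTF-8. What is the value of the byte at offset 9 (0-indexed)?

0x9E

U+1325D → 4-byte form F0 93 89 9D at offsets 0–3.
U+45B3 → 3-byte form E4 96 B3 at offsets 4–6.
U+E39E → 3-byte form EE 8E 9E at offsets 7–9.
Offset 9 falls in char 3's range; it's byte 3 of EE 8E 9E = 0x9E.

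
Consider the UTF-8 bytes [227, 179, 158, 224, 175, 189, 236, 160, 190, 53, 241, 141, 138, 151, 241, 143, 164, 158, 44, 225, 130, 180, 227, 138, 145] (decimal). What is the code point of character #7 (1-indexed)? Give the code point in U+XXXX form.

Offset 0: leading byte 0xE3 = 11100011 → 3-byte char #1 = E3 B3 9E.
Offset 3: leading byte 0xE0 = 11100000 → 3-byte char #2 = E0 AF BD.
Offset 6: leading byte 0xEC = 11101100 → 3-byte char #3 = EC A0 BE.
Offset 9: leading byte 0x35 = 00110101 → 1-byte char #4 = 35.
Offset 10: leading byte 0xF1 = 11110001 → 4-byte char #5 = F1 8D 8A 97.
Offset 14: leading byte 0xF1 = 11110001 → 4-byte char #6 = F1 8F A4 9E.
Offset 18: leading byte 0x2C = 00101100 → 1-byte char #7 = 2C.
Leading byte 0x2C = 00101100 matches 0xxxxxxx → 1-byte sequence.
Byte 1: 0x2C = 00101100, payload 0101100 (7 bits).
Concatenate: 0101100 = 0x2C (7 bits → U+002C).

U+002C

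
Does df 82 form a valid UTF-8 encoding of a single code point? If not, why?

Leading byte 0xDF = 11011111 → 2-byte form.
Continuation bytes 0x82=10000010 all match 10xxxxxx.
Decoded value 0x7C2 is ≥ 0x80 (shortest form) and not a surrogate.

valid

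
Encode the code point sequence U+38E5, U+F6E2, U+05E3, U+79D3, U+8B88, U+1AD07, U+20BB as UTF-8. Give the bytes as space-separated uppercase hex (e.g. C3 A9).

E3 A3 A5 EF 9B A2 D7 A3 E7 A7 93 E8 AE 88 F0 9A B4 87 E2 82 BB

U+38E5: 3-byte form → E3 A3 A5.
U+F6E2: 3-byte form → EF 9B A2.
U+05E3: 2-byte form → D7 A3.
U+79D3: 3-byte form → E7 A7 93.
U+8B88: 3-byte form → E8 AE 88.
U+1AD07: 4-byte form → F0 9A B4 87.
U+20BB: 3-byte form → E2 82 BB.
Concatenated (21 bytes): E3 A3 A5 EF 9B A2 D7 A3 E7 A7 93 E8 AE 88 F0 9A B4 87 E2 82 BB.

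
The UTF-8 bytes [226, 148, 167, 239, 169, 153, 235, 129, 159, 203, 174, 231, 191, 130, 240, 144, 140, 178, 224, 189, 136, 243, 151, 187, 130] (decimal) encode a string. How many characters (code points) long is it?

Byte at offset 0: 0xE2 = 11100010 → 3-byte char (#1). Advance 3.
Byte at offset 3: 0xEF = 11101111 → 3-byte char (#2). Advance 3.
Byte at offset 6: 0xEB = 11101011 → 3-byte char (#3). Advance 3.
Byte at offset 9: 0xCB = 11001011 → 2-byte char (#4). Advance 2.
Byte at offset 11: 0xE7 = 11100111 → 3-byte char (#5). Advance 3.
Byte at offset 14: 0xF0 = 11110000 → 4-byte char (#6). Advance 4.
Byte at offset 18: 0xE0 = 11100000 → 3-byte char (#7). Advance 3.
Byte at offset 21: 0xF3 = 11110011 → 4-byte char (#8). Advance 4.
Reached end at offset 25 after 8 code points.

8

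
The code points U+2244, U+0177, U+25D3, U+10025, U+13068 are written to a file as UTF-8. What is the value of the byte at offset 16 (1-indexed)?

1-indexed offset 16 is 0-indexed offset 15.
U+2244 → 3-byte form E2 89 84 at offsets 0–2.
U+0177 → 2-byte form C5 B7 at offsets 3–4.
U+25D3 → 3-byte form E2 97 93 at offsets 5–7.
U+10025 → 4-byte form F0 90 80 A5 at offsets 8–11.
U+13068 → 4-byte form F0 93 81 A8 at offsets 12–15.
Offset 15 falls in char 5's range; it's byte 4 of F0 93 81 A8 = 0xA8.

0xA8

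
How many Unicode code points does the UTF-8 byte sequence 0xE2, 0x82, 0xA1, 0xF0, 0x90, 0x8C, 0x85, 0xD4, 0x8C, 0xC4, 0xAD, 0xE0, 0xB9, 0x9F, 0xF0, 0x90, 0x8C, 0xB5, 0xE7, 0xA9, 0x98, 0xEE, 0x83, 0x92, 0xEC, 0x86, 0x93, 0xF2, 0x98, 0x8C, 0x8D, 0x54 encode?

Byte at offset 0: 0xE2 = 11100010 → 3-byte char (#1). Advance 3.
Byte at offset 3: 0xF0 = 11110000 → 4-byte char (#2). Advance 4.
Byte at offset 7: 0xD4 = 11010100 → 2-byte char (#3). Advance 2.
Byte at offset 9: 0xC4 = 11000100 → 2-byte char (#4). Advance 2.
Byte at offset 11: 0xE0 = 11100000 → 3-byte char (#5). Advance 3.
Byte at offset 14: 0xF0 = 11110000 → 4-byte char (#6). Advance 4.
Byte at offset 18: 0xE7 = 11100111 → 3-byte char (#7). Advance 3.
Byte at offset 21: 0xEE = 11101110 → 3-byte char (#8). Advance 3.
Byte at offset 24: 0xEC = 11101100 → 3-byte char (#9). Advance 3.
Byte at offset 27: 0xF2 = 11110010 → 4-byte char (#10). Advance 4.
Byte at offset 31: 0x54 = 01010100 → 1-byte char (#11). Advance 1.
Reached end at offset 32 after 11 code points.

11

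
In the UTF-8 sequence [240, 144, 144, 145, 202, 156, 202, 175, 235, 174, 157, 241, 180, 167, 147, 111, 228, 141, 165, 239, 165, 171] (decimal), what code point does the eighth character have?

U+F96B

Offset 0: leading byte 0xF0 = 11110000 → 4-byte char #1 = F0 90 90 91.
Offset 4: leading byte 0xCA = 11001010 → 2-byte char #2 = CA 9C.
Offset 6: leading byte 0xCA = 11001010 → 2-byte char #3 = CA AF.
Offset 8: leading byte 0xEB = 11101011 → 3-byte char #4 = EB AE 9D.
Offset 11: leading byte 0xF1 = 11110001 → 4-byte char #5 = F1 B4 A7 93.
Offset 15: leading byte 0x6F = 01101111 → 1-byte char #6 = 6F.
Offset 16: leading byte 0xE4 = 11100100 → 3-byte char #7 = E4 8D A5.
Offset 19: leading byte 0xEF = 11101111 → 3-byte char #8 = EF A5 AB.
Leading byte 0xEF = 11101111 matches 1110xxxx → 3-byte sequence.
Byte 1: 0xEF = 11101111, payload 1111 (4 bits).
Byte 2: 0xA5 = 10100101 (10xxxxxx ✓), payload 100101.
Byte 3: 0xAB = 10101011 (10xxxxxx ✓), payload 101011.
Concatenate: 1111100101101011 = 0xF96B (16 bits → U+F96B).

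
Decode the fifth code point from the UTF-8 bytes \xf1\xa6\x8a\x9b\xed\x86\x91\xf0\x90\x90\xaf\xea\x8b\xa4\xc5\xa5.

U+0165

Offset 0: leading byte 0xF1 = 11110001 → 4-byte char #1 = F1 A6 8A 9B.
Offset 4: leading byte 0xED = 11101101 → 3-byte char #2 = ED 86 91.
Offset 7: leading byte 0xF0 = 11110000 → 4-byte char #3 = F0 90 90 AF.
Offset 11: leading byte 0xEA = 11101010 → 3-byte char #4 = EA 8B A4.
Offset 14: leading byte 0xC5 = 11000101 → 2-byte char #5 = C5 A5.
Leading byte 0xC5 = 11000101 matches 110xxxxx → 2-byte sequence.
Byte 1: 0xC5 = 11000101, payload 00101 (5 bits).
Byte 2: 0xA5 = 10100101 (10xxxxxx ✓), payload 100101.
Concatenate: 00101100101 = 0x165 (11 bits → U+0165).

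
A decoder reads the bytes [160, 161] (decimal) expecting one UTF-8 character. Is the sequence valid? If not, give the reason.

Byte 0xA0 = 10100000 has the form 10xxxxxx — a continuation byte — but there is no preceding leading byte.

invalid (continuation byte with no leading byte)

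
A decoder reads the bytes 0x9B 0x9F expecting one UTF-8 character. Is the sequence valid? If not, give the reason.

invalid (continuation byte with no leading byte)

Byte 0x9B = 10011011 has the form 10xxxxxx — a continuation byte — but there is no preceding leading byte.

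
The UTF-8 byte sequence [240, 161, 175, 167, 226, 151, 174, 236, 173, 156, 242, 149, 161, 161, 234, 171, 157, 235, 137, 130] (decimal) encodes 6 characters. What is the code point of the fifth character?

Offset 0: leading byte 0xF0 = 11110000 → 4-byte char #1 = F0 A1 AF A7.
Offset 4: leading byte 0xE2 = 11100010 → 3-byte char #2 = E2 97 AE.
Offset 7: leading byte 0xEC = 11101100 → 3-byte char #3 = EC AD 9C.
Offset 10: leading byte 0xF2 = 11110010 → 4-byte char #4 = F2 95 A1 A1.
Offset 14: leading byte 0xEA = 11101010 → 3-byte char #5 = EA AB 9D.
Leading byte 0xEA = 11101010 matches 1110xxxx → 3-byte sequence.
Byte 1: 0xEA = 11101010, payload 1010 (4 bits).
Byte 2: 0xAB = 10101011 (10xxxxxx ✓), payload 101011.
Byte 3: 0x9D = 10011101 (10xxxxxx ✓), payload 011101.
Concatenate: 1010101011011101 = 0xAADD (16 bits → U+AADD).

U+AADD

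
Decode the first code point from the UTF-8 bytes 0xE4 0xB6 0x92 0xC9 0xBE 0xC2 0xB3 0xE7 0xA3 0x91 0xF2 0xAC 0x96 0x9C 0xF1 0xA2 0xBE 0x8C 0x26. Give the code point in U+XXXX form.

Offset 0: leading byte 0xE4 = 11100100 → 3-byte char #1 = E4 B6 92.
Leading byte 0xE4 = 11100100 matches 1110xxxx → 3-byte sequence.
Byte 1: 0xE4 = 11100100, payload 0100 (4 bits).
Byte 2: 0xB6 = 10110110 (10xxxxxx ✓), payload 110110.
Byte 3: 0x92 = 10010010 (10xxxxxx ✓), payload 010010.
Concatenate: 0100110110010010 = 0x4D92 (16 bits → U+4D92).

U+4D92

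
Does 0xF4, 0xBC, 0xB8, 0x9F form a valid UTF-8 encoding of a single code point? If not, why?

Leading byte 0xF4 = 11110100 → 4-byte form.
Payload = 0x13CE1F, which exceeds U+10FFFF, the maximum Unicode code point. (Leading bytes F5–FF, or F4 followed by ≥ 0x90, are invalid.)

invalid (encodes a value above U+10FFFF)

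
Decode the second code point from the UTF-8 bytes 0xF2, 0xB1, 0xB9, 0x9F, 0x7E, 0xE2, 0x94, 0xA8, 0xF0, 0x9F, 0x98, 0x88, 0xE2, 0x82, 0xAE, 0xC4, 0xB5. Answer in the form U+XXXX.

U+007E

Offset 0: leading byte 0xF2 = 11110010 → 4-byte char #1 = F2 B1 B9 9F.
Offset 4: leading byte 0x7E = 01111110 → 1-byte char #2 = 7E.
Leading byte 0x7E = 01111110 matches 0xxxxxxx → 1-byte sequence.
Byte 1: 0x7E = 01111110, payload 1111110 (7 bits).
Concatenate: 1111110 = 0x7E (7 bits → U+007E).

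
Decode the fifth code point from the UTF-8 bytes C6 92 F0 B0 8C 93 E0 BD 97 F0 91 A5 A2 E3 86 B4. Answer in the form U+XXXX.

Offset 0: leading byte 0xC6 = 11000110 → 2-byte char #1 = C6 92.
Offset 2: leading byte 0xF0 = 11110000 → 4-byte char #2 = F0 B0 8C 93.
Offset 6: leading byte 0xE0 = 11100000 → 3-byte char #3 = E0 BD 97.
Offset 9: leading byte 0xF0 = 11110000 → 4-byte char #4 = F0 91 A5 A2.
Offset 13: leading byte 0xE3 = 11100011 → 3-byte char #5 = E3 86 B4.
Leading byte 0xE3 = 11100011 matches 1110xxxx → 3-byte sequence.
Byte 1: 0xE3 = 11100011, payload 0011 (4 bits).
Byte 2: 0x86 = 10000110 (10xxxxxx ✓), payload 000110.
Byte 3: 0xB4 = 10110100 (10xxxxxx ✓), payload 110100.
Concatenate: 0011000110110100 = 0x31B4 (16 bits → U+31B4).

U+31B4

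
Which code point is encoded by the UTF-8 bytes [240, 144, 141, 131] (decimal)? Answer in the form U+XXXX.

U+10343

Leading byte 0xF0 = 11110000 matches 11110xxx → 4-byte sequence.
Byte 1: 0xF0 = 11110000, payload 000 (3 bits).
Byte 2: 0x90 = 10010000 (10xxxxxx ✓), payload 010000.
Byte 3: 0x8D = 10001101 (10xxxxxx ✓), payload 001101.
Byte 4: 0x83 = 10000011 (10xxxxxx ✓), payload 000011.
Concatenate: 000010000001101000011 = 0x10343 (21 bits → U+10343).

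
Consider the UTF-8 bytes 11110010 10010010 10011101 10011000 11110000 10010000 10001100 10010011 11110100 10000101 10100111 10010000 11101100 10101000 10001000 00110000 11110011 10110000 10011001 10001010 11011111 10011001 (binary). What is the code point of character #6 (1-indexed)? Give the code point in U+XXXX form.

Offset 0: leading byte 0xF2 = 11110010 → 4-byte char #1 = F2 92 9D 98.
Offset 4: leading byte 0xF0 = 11110000 → 4-byte char #2 = F0 90 8C 93.
Offset 8: leading byte 0xF4 = 11110100 → 4-byte char #3 = F4 85 A7 90.
Offset 12: leading byte 0xEC = 11101100 → 3-byte char #4 = EC A8 88.
Offset 15: leading byte 0x30 = 00110000 → 1-byte char #5 = 30.
Offset 16: leading byte 0xF3 = 11110011 → 4-byte char #6 = F3 B0 99 8A.
Leading byte 0xF3 = 11110011 matches 11110xxx → 4-byte sequence.
Byte 1: 0xF3 = 11110011, payload 011 (3 bits).
Byte 2: 0xB0 = 10110000 (10xxxxxx ✓), payload 110000.
Byte 3: 0x99 = 10011001 (10xxxxxx ✓), payload 011001.
Byte 4: 0x8A = 10001010 (10xxxxxx ✓), payload 001010.
Concatenate: 011110000011001001010 = 0xF064A (21 bits → U+F064A).

U+F064A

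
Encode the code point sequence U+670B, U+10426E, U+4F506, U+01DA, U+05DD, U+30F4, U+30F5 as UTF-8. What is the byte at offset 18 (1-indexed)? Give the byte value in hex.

1-indexed offset 18 is 0-indexed offset 17.
U+670B → 3-byte form E6 9C 8B at offsets 0–2.
U+10426E → 4-byte form F4 84 89 AE at offsets 3–6.
U+4F506 → 4-byte form F1 8F 94 86 at offsets 7–10.
U+01DA → 2-byte form C7 9A at offsets 11–12.
U+05DD → 2-byte form D7 9D at offsets 13–14.
U+30F4 → 3-byte form E3 83 B4 at offsets 15–17.
Offset 17 falls in char 6's range; it's byte 3 of E3 83 B4 = 0xB4.

0xB4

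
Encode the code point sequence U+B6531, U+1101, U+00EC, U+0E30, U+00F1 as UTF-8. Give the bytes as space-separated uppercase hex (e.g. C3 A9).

U+B6531: 4-byte form → F2 B6 94 B1.
U+1101: 3-byte form → E1 84 81.
U+00EC: 2-byte form → C3 AC.
U+0E30: 3-byte form → E0 B8 B0.
U+00F1: 2-byte form → C3 B1.
Concatenated (14 bytes): F2 B6 94 B1 E1 84 81 C3 AC E0 B8 B0 C3 B1.

F2 B6 94 B1 E1 84 81 C3 AC E0 B8 B0 C3 B1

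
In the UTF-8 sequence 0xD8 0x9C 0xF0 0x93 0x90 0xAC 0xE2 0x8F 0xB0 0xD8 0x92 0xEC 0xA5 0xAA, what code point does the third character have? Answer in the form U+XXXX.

U+23F0

Offset 0: leading byte 0xD8 = 11011000 → 2-byte char #1 = D8 9C.
Offset 2: leading byte 0xF0 = 11110000 → 4-byte char #2 = F0 93 90 AC.
Offset 6: leading byte 0xE2 = 11100010 → 3-byte char #3 = E2 8F B0.
Leading byte 0xE2 = 11100010 matches 1110xxxx → 3-byte sequence.
Byte 1: 0xE2 = 11100010, payload 0010 (4 bits).
Byte 2: 0x8F = 10001111 (10xxxxxx ✓), payload 001111.
Byte 3: 0xB0 = 10110000 (10xxxxxx ✓), payload 110000.
Concatenate: 0010001111110000 = 0x23F0 (16 bits → U+23F0).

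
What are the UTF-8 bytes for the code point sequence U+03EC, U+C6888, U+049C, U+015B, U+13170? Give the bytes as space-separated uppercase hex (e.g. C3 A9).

U+03EC: 2-byte form → CF AC.
U+C6888: 4-byte form → F3 86 A2 88.
U+049C: 2-byte form → D2 9C.
U+015B: 2-byte form → C5 9B.
U+13170: 4-byte form → F0 93 85 B0.
Concatenated (14 bytes): CF AC F3 86 A2 88 D2 9C C5 9B F0 93 85 B0.

CF AC F3 86 A2 88 D2 9C C5 9B F0 93 85 B0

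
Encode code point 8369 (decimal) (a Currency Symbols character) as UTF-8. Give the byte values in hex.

E2 82 B1

U+20B1 = 0x20B1 = 8369 decimal. In range U+0800–U+FFFF → 3-byte form: 1110xxxx 10xxxxxx 10xxxxxx.
Binary (16 bits): 0010000010110001.
Split 4+6+6: 0010 | 000010 | 110001.
Byte 1: 11100010 = 0xE2.
Byte 2: 10000010 = 0x82.
Byte 3: 10110001 = 0xB1.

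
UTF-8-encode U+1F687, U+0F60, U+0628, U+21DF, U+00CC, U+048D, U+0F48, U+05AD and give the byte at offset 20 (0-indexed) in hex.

0xAD

U+1F687 → 4-byte form F0 9F 9A 87 at offsets 0–3.
U+0F60 → 3-byte form E0 BD A0 at offsets 4–6.
U+0628 → 2-byte form D8 A8 at offsets 7–8.
U+21DF → 3-byte form E2 87 9F at offsets 9–11.
U+00CC → 2-byte form C3 8C at offsets 12–13.
U+048D → 2-byte form D2 8D at offsets 14–15.
U+0F48 → 3-byte form E0 BD 88 at offsets 16–18.
U+05AD → 2-byte form D6 AD at offsets 19–20.
Offset 20 falls in char 8's range; it's byte 2 of D6 AD = 0xAD.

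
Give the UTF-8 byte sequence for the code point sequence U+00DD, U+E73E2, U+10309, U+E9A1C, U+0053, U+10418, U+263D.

C3 9D F3 A7 8F A2 F0 90 8C 89 F3 A9 A8 9C 53 F0 90 90 98 E2 98 BD

U+00DD: 2-byte form → C3 9D.
U+E73E2: 4-byte form → F3 A7 8F A2.
U+10309: 4-byte form → F0 90 8C 89.
U+E9A1C: 4-byte form → F3 A9 A8 9C.
U+0053: 1-byte form → 53.
U+10418: 4-byte form → F0 90 90 98.
U+263D: 3-byte form → E2 98 BD.
Concatenated (22 bytes): C3 9D F3 A7 8F A2 F0 90 8C 89 F3 A9 A8 9C 53 F0 90 90 98 E2 98 BD.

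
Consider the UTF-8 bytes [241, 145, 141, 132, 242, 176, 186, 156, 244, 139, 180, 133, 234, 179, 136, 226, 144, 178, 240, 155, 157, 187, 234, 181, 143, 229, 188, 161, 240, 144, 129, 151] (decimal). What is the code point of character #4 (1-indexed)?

U+ACC8

Offset 0: leading byte 0xF1 = 11110001 → 4-byte char #1 = F1 91 8D 84.
Offset 4: leading byte 0xF2 = 11110010 → 4-byte char #2 = F2 B0 BA 9C.
Offset 8: leading byte 0xF4 = 11110100 → 4-byte char #3 = F4 8B B4 85.
Offset 12: leading byte 0xEA = 11101010 → 3-byte char #4 = EA B3 88.
Leading byte 0xEA = 11101010 matches 1110xxxx → 3-byte sequence.
Byte 1: 0xEA = 11101010, payload 1010 (4 bits).
Byte 2: 0xB3 = 10110011 (10xxxxxx ✓), payload 110011.
Byte 3: 0x88 = 10001000 (10xxxxxx ✓), payload 001000.
Concatenate: 1010110011001000 = 0xACC8 (16 bits → U+ACC8).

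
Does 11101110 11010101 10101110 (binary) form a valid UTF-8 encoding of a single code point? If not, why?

invalid (non-continuation byte where continuation expected)

Leading byte 0xEE = 11101110 → 3-byte form.
Byte 2 is 0xD5 = 11010101, which is not 10xxxxxx — expected a continuation byte.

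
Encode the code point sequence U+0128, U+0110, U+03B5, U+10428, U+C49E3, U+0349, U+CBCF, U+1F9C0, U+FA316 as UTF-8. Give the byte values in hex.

C4 A8 C4 90 CE B5 F0 90 90 A8 F3 84 A7 A3 CD 89 EC AF 8F F0 9F A7 80 F3 BA 8C 96

U+0128: 2-byte form → C4 A8.
U+0110: 2-byte form → C4 90.
U+03B5: 2-byte form → CE B5.
U+10428: 4-byte form → F0 90 90 A8.
U+C49E3: 4-byte form → F3 84 A7 A3.
U+0349: 2-byte form → CD 89.
U+CBCF: 3-byte form → EC AF 8F.
U+1F9C0: 4-byte form → F0 9F A7 80.
U+FA316: 4-byte form → F3 BA 8C 96.
Concatenated (27 bytes): C4 A8 C4 90 CE B5 F0 90 90 A8 F3 84 A7 A3 CD 89 EC AF 8F F0 9F A7 80 F3 BA 8C 96.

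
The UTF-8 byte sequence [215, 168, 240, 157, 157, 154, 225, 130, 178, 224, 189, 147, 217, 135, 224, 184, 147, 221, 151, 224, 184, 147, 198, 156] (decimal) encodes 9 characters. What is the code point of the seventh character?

Offset 0: leading byte 0xD7 = 11010111 → 2-byte char #1 = D7 A8.
Offset 2: leading byte 0xF0 = 11110000 → 4-byte char #2 = F0 9D 9D 9A.
Offset 6: leading byte 0xE1 = 11100001 → 3-byte char #3 = E1 82 B2.
Offset 9: leading byte 0xE0 = 11100000 → 3-byte char #4 = E0 BD 93.
Offset 12: leading byte 0xD9 = 11011001 → 2-byte char #5 = D9 87.
Offset 14: leading byte 0xE0 = 11100000 → 3-byte char #6 = E0 B8 93.
Offset 17: leading byte 0xDD = 11011101 → 2-byte char #7 = DD 97.
Leading byte 0xDD = 11011101 matches 110xxxxx → 2-byte sequence.
Byte 1: 0xDD = 11011101, payload 11101 (5 bits).
Byte 2: 0x97 = 10010111 (10xxxxxx ✓), payload 010111.
Concatenate: 11101010111 = 0x757 (11 bits → U+0757).

U+0757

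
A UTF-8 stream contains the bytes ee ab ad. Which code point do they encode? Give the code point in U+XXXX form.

Leading byte 0xEE = 11101110 matches 1110xxxx → 3-byte sequence.
Byte 1: 0xEE = 11101110, payload 1110 (4 bits).
Byte 2: 0xAB = 10101011 (10xxxxxx ✓), payload 101011.
Byte 3: 0xAD = 10101101 (10xxxxxx ✓), payload 101101.
Concatenate: 1110101011101101 = 0xEAED (16 bits → U+EAED).

U+EAED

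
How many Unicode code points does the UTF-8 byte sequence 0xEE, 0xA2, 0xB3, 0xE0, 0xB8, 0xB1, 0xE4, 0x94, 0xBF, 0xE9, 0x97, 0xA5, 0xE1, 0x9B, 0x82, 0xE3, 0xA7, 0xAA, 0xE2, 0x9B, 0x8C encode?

Byte at offset 0: 0xEE = 11101110 → 3-byte char (#1). Advance 3.
Byte at offset 3: 0xE0 = 11100000 → 3-byte char (#2). Advance 3.
Byte at offset 6: 0xE4 = 11100100 → 3-byte char (#3). Advance 3.
Byte at offset 9: 0xE9 = 11101001 → 3-byte char (#4). Advance 3.
Byte at offset 12: 0xE1 = 11100001 → 3-byte char (#5). Advance 3.
Byte at offset 15: 0xE3 = 11100011 → 3-byte char (#6). Advance 3.
Byte at offset 18: 0xE2 = 11100010 → 3-byte char (#7). Advance 3.
Reached end at offset 21 after 7 code points.

7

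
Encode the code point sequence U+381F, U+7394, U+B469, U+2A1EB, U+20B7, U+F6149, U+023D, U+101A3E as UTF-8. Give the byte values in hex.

U+381F: 3-byte form → E3 A0 9F.
U+7394: 3-byte form → E7 8E 94.
U+B469: 3-byte form → EB 91 A9.
U+2A1EB: 4-byte form → F0 AA 87 AB.
U+20B7: 3-byte form → E2 82 B7.
U+F6149: 4-byte form → F3 B6 85 89.
U+023D: 2-byte form → C8 BD.
U+101A3E: 4-byte form → F4 81 A8 BE.
Concatenated (26 bytes): E3 A0 9F E7 8E 94 EB 91 A9 F0 AA 87 AB E2 82 B7 F3 B6 85 89 C8 BD F4 81 A8 BE.

E3 A0 9F E7 8E 94 EB 91 A9 F0 AA 87 AB E2 82 B7 F3 B6 85 89 C8 BD F4 81 A8 BE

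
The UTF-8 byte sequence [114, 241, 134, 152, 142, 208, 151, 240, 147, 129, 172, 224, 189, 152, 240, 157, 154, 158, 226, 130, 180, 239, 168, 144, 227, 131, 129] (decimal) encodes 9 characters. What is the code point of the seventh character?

U+20B4

Offset 0: leading byte 0x72 = 01110010 → 1-byte char #1 = 72.
Offset 1: leading byte 0xF1 = 11110001 → 4-byte char #2 = F1 86 98 8E.
Offset 5: leading byte 0xD0 = 11010000 → 2-byte char #3 = D0 97.
Offset 7: leading byte 0xF0 = 11110000 → 4-byte char #4 = F0 93 81 AC.
Offset 11: leading byte 0xE0 = 11100000 → 3-byte char #5 = E0 BD 98.
Offset 14: leading byte 0xF0 = 11110000 → 4-byte char #6 = F0 9D 9A 9E.
Offset 18: leading byte 0xE2 = 11100010 → 3-byte char #7 = E2 82 B4.
Leading byte 0xE2 = 11100010 matches 1110xxxx → 3-byte sequence.
Byte 1: 0xE2 = 11100010, payload 0010 (4 bits).
Byte 2: 0x82 = 10000010 (10xxxxxx ✓), payload 000010.
Byte 3: 0xB4 = 10110100 (10xxxxxx ✓), payload 110100.
Concatenate: 0010000010110100 = 0x20B4 (16 bits → U+20B4).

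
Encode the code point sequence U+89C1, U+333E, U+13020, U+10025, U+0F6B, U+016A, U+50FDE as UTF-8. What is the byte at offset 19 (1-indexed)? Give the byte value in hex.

1-indexed offset 19 is 0-indexed offset 18.
U+89C1 → 3-byte form E8 A7 81 at offsets 0–2.
U+333E → 3-byte form E3 8C BE at offsets 3–5.
U+13020 → 4-byte form F0 93 80 A0 at offsets 6–9.
U+10025 → 4-byte form F0 90 80 A5 at offsets 10–13.
U+0F6B → 3-byte form E0 BD AB at offsets 14–16.
U+016A → 2-byte form C5 AA at offsets 17–18.
Offset 18 falls in char 6's range; it's byte 2 of C5 AA = 0xAA.

0xAA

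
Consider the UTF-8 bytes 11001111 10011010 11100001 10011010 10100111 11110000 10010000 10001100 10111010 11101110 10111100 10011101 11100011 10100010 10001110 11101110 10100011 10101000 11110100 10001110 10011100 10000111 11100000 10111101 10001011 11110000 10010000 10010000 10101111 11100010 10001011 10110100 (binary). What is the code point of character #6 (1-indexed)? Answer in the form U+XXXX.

U+E8E8

Offset 0: leading byte 0xCF = 11001111 → 2-byte char #1 = CF 9A.
Offset 2: leading byte 0xE1 = 11100001 → 3-byte char #2 = E1 9A A7.
Offset 5: leading byte 0xF0 = 11110000 → 4-byte char #3 = F0 90 8C BA.
Offset 9: leading byte 0xEE = 11101110 → 3-byte char #4 = EE BC 9D.
Offset 12: leading byte 0xE3 = 11100011 → 3-byte char #5 = E3 A2 8E.
Offset 15: leading byte 0xEE = 11101110 → 3-byte char #6 = EE A3 A8.
Leading byte 0xEE = 11101110 matches 1110xxxx → 3-byte sequence.
Byte 1: 0xEE = 11101110, payload 1110 (4 bits).
Byte 2: 0xA3 = 10100011 (10xxxxxx ✓), payload 100011.
Byte 3: 0xA8 = 10101000 (10xxxxxx ✓), payload 101000.
Concatenate: 1110100011101000 = 0xE8E8 (16 bits → U+E8E8).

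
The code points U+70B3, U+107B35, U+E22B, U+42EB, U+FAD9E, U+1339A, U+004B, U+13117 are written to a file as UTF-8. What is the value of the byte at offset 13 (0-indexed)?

0xF3

U+70B3 → 3-byte form E7 82 B3 at offsets 0–2.
U+107B35 → 4-byte form F4 87 AC B5 at offsets 3–6.
U+E22B → 3-byte form EE 88 AB at offsets 7–9.
U+42EB → 3-byte form E4 8B AB at offsets 10–12.
U+FAD9E → 4-byte form F3 BA B6 9E at offsets 13–16.
Offset 13 falls in char 5's range; it's byte 1 of F3 BA B6 9E = 0xF3.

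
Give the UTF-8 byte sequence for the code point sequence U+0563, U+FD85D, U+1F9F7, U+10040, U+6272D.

D5 A3 F3 BD A1 9D F0 9F A7 B7 F0 90 81 80 F1 A2 9C AD

U+0563: 2-byte form → D5 A3.
U+FD85D: 4-byte form → F3 BD A1 9D.
U+1F9F7: 4-byte form → F0 9F A7 B7.
U+10040: 4-byte form → F0 90 81 80.
U+6272D: 4-byte form → F1 A2 9C AD.
Concatenated (18 bytes): D5 A3 F3 BD A1 9D F0 9F A7 B7 F0 90 81 80 F1 A2 9C AD.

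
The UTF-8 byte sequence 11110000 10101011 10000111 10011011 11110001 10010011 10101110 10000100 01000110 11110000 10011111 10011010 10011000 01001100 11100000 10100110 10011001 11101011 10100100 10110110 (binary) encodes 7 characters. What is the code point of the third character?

Offset 0: leading byte 0xF0 = 11110000 → 4-byte char #1 = F0 AB 87 9B.
Offset 4: leading byte 0xF1 = 11110001 → 4-byte char #2 = F1 93 AE 84.
Offset 8: leading byte 0x46 = 01000110 → 1-byte char #3 = 46.
Leading byte 0x46 = 01000110 matches 0xxxxxxx → 1-byte sequence.
Byte 1: 0x46 = 01000110, payload 1000110 (7 bits).
Concatenate: 1000110 = 0x46 (7 bits → U+0046).

U+0046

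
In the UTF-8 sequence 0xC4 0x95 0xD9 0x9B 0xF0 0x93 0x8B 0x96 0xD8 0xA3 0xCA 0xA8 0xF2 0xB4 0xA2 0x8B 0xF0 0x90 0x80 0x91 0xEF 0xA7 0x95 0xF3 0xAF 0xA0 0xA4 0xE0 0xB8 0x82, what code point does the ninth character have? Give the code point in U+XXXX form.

Offset 0: leading byte 0xC4 = 11000100 → 2-byte char #1 = C4 95.
Offset 2: leading byte 0xD9 = 11011001 → 2-byte char #2 = D9 9B.
Offset 4: leading byte 0xF0 = 11110000 → 4-byte char #3 = F0 93 8B 96.
Offset 8: leading byte 0xD8 = 11011000 → 2-byte char #4 = D8 A3.
Offset 10: leading byte 0xCA = 11001010 → 2-byte char #5 = CA A8.
Offset 12: leading byte 0xF2 = 11110010 → 4-byte char #6 = F2 B4 A2 8B.
Offset 16: leading byte 0xF0 = 11110000 → 4-byte char #7 = F0 90 80 91.
Offset 20: leading byte 0xEF = 11101111 → 3-byte char #8 = EF A7 95.
Offset 23: leading byte 0xF3 = 11110011 → 4-byte char #9 = F3 AF A0 A4.
Leading byte 0xF3 = 11110011 matches 11110xxx → 4-byte sequence.
Byte 1: 0xF3 = 11110011, payload 011 (3 bits).
Byte 2: 0xAF = 10101111 (10xxxxxx ✓), payload 101111.
Byte 3: 0xA0 = 10100000 (10xxxxxx ✓), payload 100000.
Byte 4: 0xA4 = 10100100 (10xxxxxx ✓), payload 100100.
Concatenate: 011101111100000100100 = 0xEF824 (21 bits → U+EF824).

U+EF824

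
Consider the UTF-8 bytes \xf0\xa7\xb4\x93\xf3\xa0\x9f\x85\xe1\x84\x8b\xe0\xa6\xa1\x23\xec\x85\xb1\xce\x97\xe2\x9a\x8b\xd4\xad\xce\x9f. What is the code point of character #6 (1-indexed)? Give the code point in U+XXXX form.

Offset 0: leading byte 0xF0 = 11110000 → 4-byte char #1 = F0 A7 B4 93.
Offset 4: leading byte 0xF3 = 11110011 → 4-byte char #2 = F3 A0 9F 85.
Offset 8: leading byte 0xE1 = 11100001 → 3-byte char #3 = E1 84 8B.
Offset 11: leading byte 0xE0 = 11100000 → 3-byte char #4 = E0 A6 A1.
Offset 14: leading byte 0x23 = 00100011 → 1-byte char #5 = 23.
Offset 15: leading byte 0xEC = 11101100 → 3-byte char #6 = EC 85 B1.
Leading byte 0xEC = 11101100 matches 1110xxxx → 3-byte sequence.
Byte 1: 0xEC = 11101100, payload 1100 (4 bits).
Byte 2: 0x85 = 10000101 (10xxxxxx ✓), payload 000101.
Byte 3: 0xB1 = 10110001 (10xxxxxx ✓), payload 110001.
Concatenate: 1100000101110001 = 0xC171 (16 bits → U+C171).

U+C171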